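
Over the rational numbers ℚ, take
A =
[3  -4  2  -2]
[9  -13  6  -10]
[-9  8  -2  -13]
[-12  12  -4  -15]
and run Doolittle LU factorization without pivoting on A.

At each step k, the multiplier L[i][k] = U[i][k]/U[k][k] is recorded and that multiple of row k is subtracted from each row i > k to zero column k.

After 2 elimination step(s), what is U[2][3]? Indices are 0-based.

U[2][3] = -3

Step 1: pivot at (0,0) is 3.
  row1 ← row1 − (3)·row0  ⇒  L[1][0]=3, U row1=(0, -1, 0, -4)
  row2 ← row2 − (-3)·row0  ⇒  L[2][0]=-3, U row2=(0, -4, 4, -19)
  row3 ← row3 − (-4)·row0  ⇒  L[3][0]=-4, U row3=(0, -4, 4, -23)
Step 2: pivot at (1,1) is -1.
  row2 ← row2 − (4)·row1  ⇒  L[2][1]=4, U row2=(0, 0, 4, -3)
  row3 ← row3 − (4)·row1  ⇒  L[3][1]=4, U row3=(0, 0, 4, -7)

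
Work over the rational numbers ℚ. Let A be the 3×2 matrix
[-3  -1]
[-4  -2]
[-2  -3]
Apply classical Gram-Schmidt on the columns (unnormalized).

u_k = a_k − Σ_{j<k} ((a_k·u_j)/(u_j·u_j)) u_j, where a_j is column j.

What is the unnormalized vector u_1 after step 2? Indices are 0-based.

u_1 = (22/29, 10/29, -53/29)

Step 1: u_0 = a_0 = (-3, -4, -2).
Step 2: u_1 = a_1 − (17/29)·u_0 = (22/29, 10/29, -53/29).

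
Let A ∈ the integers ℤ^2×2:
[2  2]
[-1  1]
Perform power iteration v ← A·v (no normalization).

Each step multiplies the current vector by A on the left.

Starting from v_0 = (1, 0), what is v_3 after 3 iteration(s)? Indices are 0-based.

v_3 = (-2, -5)

v_0 = (1, 0).
v_1 = A·v_0 = (2, -1).
v_2 = A·v_1 = (2, -3).
v_3 = A·v_2 = (-2, -5).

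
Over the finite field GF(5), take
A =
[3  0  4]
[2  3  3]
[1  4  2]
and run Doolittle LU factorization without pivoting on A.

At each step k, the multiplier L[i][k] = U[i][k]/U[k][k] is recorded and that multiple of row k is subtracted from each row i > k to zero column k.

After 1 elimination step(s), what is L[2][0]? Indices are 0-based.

L[2][0] = 2

[col 0] pivot 3
  R1 -= 4*R0 → (0, 3, 2)  (L[1][0] := 4)
  R2 -= 2*R0 → (0, 4, 4)  (L[2][0] := 2)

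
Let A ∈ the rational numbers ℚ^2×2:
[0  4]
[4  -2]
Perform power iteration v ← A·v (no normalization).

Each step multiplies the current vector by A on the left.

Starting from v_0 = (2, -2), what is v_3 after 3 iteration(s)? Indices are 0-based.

v_0 = (2, -2).
v_1 = A·v_0 = (-8, 12).
v_2 = A·v_1 = (48, -56).
v_3 = A·v_2 = (-224, 304).

v_3 = (-224, 304)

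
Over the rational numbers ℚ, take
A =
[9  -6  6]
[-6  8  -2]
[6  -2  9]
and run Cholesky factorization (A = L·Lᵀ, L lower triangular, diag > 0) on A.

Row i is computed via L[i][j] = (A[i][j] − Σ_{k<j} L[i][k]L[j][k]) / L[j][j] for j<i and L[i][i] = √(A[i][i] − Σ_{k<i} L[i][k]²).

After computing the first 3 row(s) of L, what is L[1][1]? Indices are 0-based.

Step 1: L[0][0] = √(9) = 3.
  L[1][0] = (-6) / L[0][0] = -2.
Step 2: L[1][1] = √(4) = 2.
  L[2][0] = (6) / L[0][0] = 2.
  L[2][1] = (2) / L[1][1] = 1.
Step 3: L[2][2] = √(4) = 2.

L[1][1] = 2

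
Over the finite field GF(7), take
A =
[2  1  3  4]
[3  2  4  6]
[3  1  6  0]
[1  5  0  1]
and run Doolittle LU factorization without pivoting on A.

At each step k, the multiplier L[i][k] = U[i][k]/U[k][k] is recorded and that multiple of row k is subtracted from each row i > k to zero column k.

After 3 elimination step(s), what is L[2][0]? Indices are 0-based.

k=0: U[0][0]=2
  eliminate (1,0): mult=5, new row 1: (0, 4, 3, 0); set L[1][0]=5
  eliminate (2,0): mult=5, new row 2: (0, 3, 5, 1); set L[2][0]=5
  eliminate (3,0): mult=4, new row 3: (0, 1, 2, 6); set L[3][0]=4
k=1: U[1][1]=4
  eliminate (2,1): mult=6, new row 2: (0, 0, 1, 1); set L[2][1]=6
  eliminate (3,1): mult=2, new row 3: (0, 0, 3, 6); set L[3][1]=2
k=2: U[2][2]=1
  eliminate (3,2): mult=3, new row 3: (0, 0, 0, 3); set L[3][2]=3

L[2][0] = 5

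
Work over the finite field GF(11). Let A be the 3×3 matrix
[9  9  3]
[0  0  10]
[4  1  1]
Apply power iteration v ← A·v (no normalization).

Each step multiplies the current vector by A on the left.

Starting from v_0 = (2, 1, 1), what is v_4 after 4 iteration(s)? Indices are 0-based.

v_4 = (2, 4, 3)

v_0 = (2, 1, 1).
v_1 = A·v_0 = (8, 10, 10).
v_2 = A·v_1 = (5, 1, 8).
v_3 = A·v_2 = (1, 3, 7).
v_4 = A·v_3 = (2, 4, 3).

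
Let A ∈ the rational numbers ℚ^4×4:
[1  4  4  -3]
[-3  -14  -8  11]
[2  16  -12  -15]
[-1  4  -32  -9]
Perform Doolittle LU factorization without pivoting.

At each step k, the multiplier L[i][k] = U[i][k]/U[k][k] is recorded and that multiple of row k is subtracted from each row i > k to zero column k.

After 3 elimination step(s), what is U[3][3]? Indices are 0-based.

[col 0] pivot 1
  R1 -= -3*R0 → (0, -2, 4, 2)  (L[1][0] := -3)
  R2 -= 2*R0 → (0, 8, -20, -9)  (L[2][0] := 2)
  R3 -= -1*R0 → (0, 8, -28, -12)  (L[3][0] := -1)
[col 1] pivot -2
  R2 -= -4*R1 → (0, 0, -4, -1)  (L[2][1] := -4)
  R3 -= -4*R1 → (0, 0, -12, -4)  (L[3][1] := -4)
[col 2] pivot -4
  R3 -= 3*R2 → (0, 0, 0, -1)  (L[3][2] := 3)

U[3][3] = -1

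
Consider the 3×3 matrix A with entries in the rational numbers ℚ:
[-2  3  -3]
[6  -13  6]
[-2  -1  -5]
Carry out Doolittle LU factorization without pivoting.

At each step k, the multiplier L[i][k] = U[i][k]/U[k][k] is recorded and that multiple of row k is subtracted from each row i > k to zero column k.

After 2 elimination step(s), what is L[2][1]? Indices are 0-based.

L[2][1] = 1

k=0: U[0][0]=-2
  eliminate (1,0): mult=-3, new row 1: (0, -4, -3); set L[1][0]=-3
  eliminate (2,0): mult=1, new row 2: (0, -4, -2); set L[2][0]=1
k=1: U[1][1]=-4
  eliminate (2,1): mult=1, new row 2: (0, 0, 1); set L[2][1]=1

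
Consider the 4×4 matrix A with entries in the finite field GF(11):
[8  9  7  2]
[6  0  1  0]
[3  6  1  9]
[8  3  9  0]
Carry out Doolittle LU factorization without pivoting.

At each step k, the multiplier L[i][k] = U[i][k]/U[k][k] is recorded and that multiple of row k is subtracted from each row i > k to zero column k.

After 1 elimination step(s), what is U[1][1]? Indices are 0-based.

Step 1: pivot at (0,0) is 8.
  row1 ← row1 − (9)·row0  ⇒  L[1][0]=9, U row1=(0, 7, 4, 4)
  row2 ← row2 − (10)·row0  ⇒  L[2][0]=10, U row2=(0, 4, 8, 0)
  row3 ← row3 − (1)·row0  ⇒  L[3][0]=1, U row3=(0, 5, 2, 9)

U[1][1] = 7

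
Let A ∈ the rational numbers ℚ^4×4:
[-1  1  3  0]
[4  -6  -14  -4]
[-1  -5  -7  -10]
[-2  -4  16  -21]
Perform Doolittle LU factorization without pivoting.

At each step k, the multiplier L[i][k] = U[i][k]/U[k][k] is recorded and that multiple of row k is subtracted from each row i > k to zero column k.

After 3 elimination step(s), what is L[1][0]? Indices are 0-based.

L[1][0] = -4

k=0: U[0][0]=-1
  eliminate (1,0): mult=-4, new row 1: (0, -2, -2, -4); set L[1][0]=-4
  eliminate (2,0): mult=1, new row 2: (0, -6, -10, -10); set L[2][0]=1
  eliminate (3,0): mult=2, new row 3: (0, -6, 10, -21); set L[3][0]=2
k=1: U[1][1]=-2
  eliminate (2,1): mult=3, new row 2: (0, 0, -4, 2); set L[2][1]=3
  eliminate (3,1): mult=3, new row 3: (0, 0, 16, -9); set L[3][1]=3
k=2: U[2][2]=-4
  eliminate (3,2): mult=-4, new row 3: (0, 0, 0, -1); set L[3][2]=-4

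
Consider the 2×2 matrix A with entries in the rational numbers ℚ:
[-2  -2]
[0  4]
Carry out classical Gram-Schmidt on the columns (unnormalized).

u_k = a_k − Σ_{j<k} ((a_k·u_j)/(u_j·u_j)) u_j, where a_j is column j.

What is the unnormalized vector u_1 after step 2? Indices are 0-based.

Step 1: u_0 = a_0 = (-2, 0).
Step 2: u_1 = a_1 − (1)·u_0 = (0, 4).

u_1 = (0, 4)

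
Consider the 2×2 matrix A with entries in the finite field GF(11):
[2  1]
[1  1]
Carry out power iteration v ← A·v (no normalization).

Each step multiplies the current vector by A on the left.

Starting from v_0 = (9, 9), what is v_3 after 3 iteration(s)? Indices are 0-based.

v_3 = (2, 7)

v_0 = (9, 9).
v_1 = A·v_0 = (5, 7).
v_2 = A·v_1 = (6, 1).
v_3 = A·v_2 = (2, 7).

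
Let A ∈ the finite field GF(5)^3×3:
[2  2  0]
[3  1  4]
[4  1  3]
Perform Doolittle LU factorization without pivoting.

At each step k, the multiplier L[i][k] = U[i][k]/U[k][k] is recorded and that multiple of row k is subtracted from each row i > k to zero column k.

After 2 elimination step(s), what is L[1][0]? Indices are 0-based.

L[1][0] = 4

Step 1: pivot at (0,0) is 2.
  row1 ← row1 − (4)·row0  ⇒  L[1][0]=4, U row1=(0, 3, 4)
  row2 ← row2 − (2)·row0  ⇒  L[2][0]=2, U row2=(0, 2, 3)
Step 2: pivot at (1,1) is 3.
  row2 ← row2 − (4)·row1  ⇒  L[2][1]=4, U row2=(0, 0, 2)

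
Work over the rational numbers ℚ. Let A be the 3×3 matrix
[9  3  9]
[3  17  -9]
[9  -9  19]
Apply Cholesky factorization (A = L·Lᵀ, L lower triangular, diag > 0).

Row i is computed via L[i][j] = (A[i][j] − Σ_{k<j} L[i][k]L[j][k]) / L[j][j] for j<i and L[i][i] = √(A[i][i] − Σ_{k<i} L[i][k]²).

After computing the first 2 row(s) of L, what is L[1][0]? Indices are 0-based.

L[1][0] = 1

Step 1: L[0][0] = √(9) = 3.
  L[1][0] = (3) / L[0][0] = 1.
Step 2: L[1][1] = √(16) = 4.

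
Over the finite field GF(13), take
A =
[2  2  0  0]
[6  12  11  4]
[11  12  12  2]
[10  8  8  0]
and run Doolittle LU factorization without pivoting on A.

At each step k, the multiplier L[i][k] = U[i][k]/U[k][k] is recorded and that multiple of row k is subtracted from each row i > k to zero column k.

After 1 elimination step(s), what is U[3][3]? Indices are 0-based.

[col 0] pivot 2
  R1 -= 3*R0 → (0, 6, 11, 4)  (L[1][0] := 3)
  R2 -= 12*R0 → (0, 1, 12, 2)  (L[2][0] := 12)
  R3 -= 5*R0 → (0, 11, 8, 0)  (L[3][0] := 5)

U[3][3] = 0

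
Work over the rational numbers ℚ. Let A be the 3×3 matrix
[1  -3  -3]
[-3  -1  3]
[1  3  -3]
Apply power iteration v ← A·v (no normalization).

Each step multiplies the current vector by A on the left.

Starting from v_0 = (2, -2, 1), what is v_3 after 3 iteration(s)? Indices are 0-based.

v_0 = (2, -2, 1).
v_1 = A·v_0 = (5, -1, -7).
v_2 = A·v_1 = (29, -35, 23).
v_3 = A·v_2 = (65, 17, -145).

v_3 = (65, 17, -145)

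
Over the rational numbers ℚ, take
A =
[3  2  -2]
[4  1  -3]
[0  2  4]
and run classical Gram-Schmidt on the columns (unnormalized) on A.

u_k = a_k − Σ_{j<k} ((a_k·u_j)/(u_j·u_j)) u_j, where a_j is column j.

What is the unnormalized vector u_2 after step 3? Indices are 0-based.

u_2 = (-144/125, 108/125, 18/25)

Step 1: u_0 = a_0 = (3, 4, 0).
Step 2: u_1 = a_1 − (2/5)·u_0 = (4/5, -3/5, 2).
Step 3: u_2 = a_2 − (-18/25)·u_0 − (41/25)·u_1 = (-144/125, 108/125, 18/25).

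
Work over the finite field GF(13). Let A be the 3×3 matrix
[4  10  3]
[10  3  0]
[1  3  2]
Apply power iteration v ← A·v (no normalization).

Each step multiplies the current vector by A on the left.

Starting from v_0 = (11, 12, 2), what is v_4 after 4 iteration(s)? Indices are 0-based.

v_0 = (11, 12, 2).
v_1 = A·v_0 = (1, 3, 12).
v_2 = A·v_1 = (5, 6, 8).
v_3 = A·v_2 = (0, 3, 0).
v_4 = A·v_3 = (4, 9, 9).

v_4 = (4, 9, 9)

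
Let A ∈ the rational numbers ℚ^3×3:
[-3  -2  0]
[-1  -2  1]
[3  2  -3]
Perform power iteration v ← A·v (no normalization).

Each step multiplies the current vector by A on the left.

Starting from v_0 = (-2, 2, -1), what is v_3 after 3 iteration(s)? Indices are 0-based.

v_3 = (-10, -13, 19)

v_0 = (-2, 2, -1).
v_1 = A·v_0 = (2, -3, 1).
v_2 = A·v_1 = (0, 5, -3).
v_3 = A·v_2 = (-10, -13, 19).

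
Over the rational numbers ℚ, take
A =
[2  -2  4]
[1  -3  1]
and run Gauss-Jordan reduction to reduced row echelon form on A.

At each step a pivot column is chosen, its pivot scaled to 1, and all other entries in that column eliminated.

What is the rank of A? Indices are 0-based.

pivot(0,0)=2: scale R0 → (1, -1, 2)
  clear (1,0): R1 −= (1)R0 → (0, -2, -1)
pivot(1,1)=-2: scale R1 → (0, 1, 1/2)
  clear (0,1): R0 −= (-1)R1 → (1, 0, 5/2)

rank = 2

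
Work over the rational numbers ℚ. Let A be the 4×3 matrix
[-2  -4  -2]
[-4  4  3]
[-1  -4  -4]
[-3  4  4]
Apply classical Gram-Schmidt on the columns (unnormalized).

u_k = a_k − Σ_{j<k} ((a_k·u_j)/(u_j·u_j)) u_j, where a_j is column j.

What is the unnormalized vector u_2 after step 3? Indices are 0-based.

Step 1: u_0 = a_0 = (-2, -4, -1, -3).
Step 2: u_1 = a_1 − (-8/15)·u_0 = (-76/15, 28/15, -68/15, 12/5).
Step 3: u_2 = a_2 − (-8/15)·u_0 − (163/208)·u_1 = (47/52, -31/52, -51/52, 27/52).

u_2 = (47/52, -31/52, -51/52, 27/52)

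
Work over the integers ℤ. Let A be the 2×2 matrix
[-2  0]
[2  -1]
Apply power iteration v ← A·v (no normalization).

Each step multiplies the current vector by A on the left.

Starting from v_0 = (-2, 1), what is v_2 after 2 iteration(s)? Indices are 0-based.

v_2 = (-8, 13)

v_0 = (-2, 1).
v_1 = A·v_0 = (4, -5).
v_2 = A·v_1 = (-8, 13).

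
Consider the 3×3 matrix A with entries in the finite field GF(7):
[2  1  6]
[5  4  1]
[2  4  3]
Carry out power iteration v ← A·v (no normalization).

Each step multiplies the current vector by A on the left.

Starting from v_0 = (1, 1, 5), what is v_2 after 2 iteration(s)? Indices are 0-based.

v_2 = (3, 4, 3)

v_0 = (1, 1, 5).
v_1 = A·v_0 = (5, 0, 0).
v_2 = A·v_1 = (3, 4, 3).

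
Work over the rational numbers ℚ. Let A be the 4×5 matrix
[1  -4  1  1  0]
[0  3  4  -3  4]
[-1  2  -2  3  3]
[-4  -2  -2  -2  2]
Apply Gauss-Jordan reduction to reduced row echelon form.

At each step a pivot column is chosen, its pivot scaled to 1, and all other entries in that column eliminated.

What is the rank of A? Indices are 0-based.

rank = 4

step 1: normalize row 0 (÷1) = (1, -4, 1, 1, 0)
  row 2: subtract -1×row0 = (0, -2, -1, 4, 3)
  row 3: subtract -4×row0 = (0, -18, 2, 2, 2)
step 2: normalize row 1 (÷3) = (0, 1, 4/3, -1, 4/3)
  row 0: subtract -4×row1 = (1, 0, 19/3, -3, 16/3)
  row 2: subtract -2×row1 = (0, 0, 5/3, 2, 17/3)
  row 3: subtract -18×row1 = (0, 0, 26, -16, 26)
step 3: normalize row 2 (÷5/3) = (0, 0, 1, 6/5, 17/5)
  row 0: subtract 19/3×row2 = (1, 0, 0, -53/5, -81/5)
  row 1: subtract 4/3×row2 = (0, 1, 0, -13/5, -16/5)
  row 3: subtract 26×row2 = (0, 0, 0, -236/5, -312/5)
step 4: normalize row 3 (÷-236/5) = (0, 0, 0, 1, 78/59)
  row 0: subtract -53/5×row3 = (1, 0, 0, 0, -129/59)
  row 1: subtract -13/5×row3 = (0, 1, 0, 0, 14/59)
  row 2: subtract 6/5×row3 = (0, 0, 1, 0, 107/59)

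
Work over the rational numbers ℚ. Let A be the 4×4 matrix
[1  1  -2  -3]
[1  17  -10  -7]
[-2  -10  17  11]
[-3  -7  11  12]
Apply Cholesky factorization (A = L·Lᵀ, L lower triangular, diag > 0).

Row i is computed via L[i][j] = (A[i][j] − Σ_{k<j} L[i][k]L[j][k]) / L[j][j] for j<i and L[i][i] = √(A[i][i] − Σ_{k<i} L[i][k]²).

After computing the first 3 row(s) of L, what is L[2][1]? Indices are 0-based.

Step 1: L[0][0] = √(1) = 1.
  L[1][0] = (1) / L[0][0] = 1.
Step 2: L[1][1] = √(16) = 4.
  L[2][0] = (-2) / L[0][0] = -2.
  L[2][1] = (-8) / L[1][1] = -2.
Step 3: L[2][2] = √(9) = 3.

L[2][1] = -2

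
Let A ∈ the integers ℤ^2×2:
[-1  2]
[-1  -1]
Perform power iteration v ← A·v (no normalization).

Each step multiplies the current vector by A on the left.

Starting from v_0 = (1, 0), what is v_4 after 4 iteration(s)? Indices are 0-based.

v_4 = (-7, -4)

v_0 = (1, 0).
v_1 = A·v_0 = (-1, -1).
v_2 = A·v_1 = (-1, 2).
v_3 = A·v_2 = (5, -1).
v_4 = A·v_3 = (-7, -4).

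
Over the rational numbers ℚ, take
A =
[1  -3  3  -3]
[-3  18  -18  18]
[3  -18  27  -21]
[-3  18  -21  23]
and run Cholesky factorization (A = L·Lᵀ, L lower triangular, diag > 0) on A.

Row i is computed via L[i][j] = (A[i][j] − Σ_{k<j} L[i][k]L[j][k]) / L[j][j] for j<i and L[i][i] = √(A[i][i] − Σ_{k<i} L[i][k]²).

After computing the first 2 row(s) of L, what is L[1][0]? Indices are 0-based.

L[1][0] = -3

Step 1: L[0][0] = √(1) = 1.
  L[1][0] = (-3) / L[0][0] = -3.
Step 2: L[1][1] = √(9) = 3.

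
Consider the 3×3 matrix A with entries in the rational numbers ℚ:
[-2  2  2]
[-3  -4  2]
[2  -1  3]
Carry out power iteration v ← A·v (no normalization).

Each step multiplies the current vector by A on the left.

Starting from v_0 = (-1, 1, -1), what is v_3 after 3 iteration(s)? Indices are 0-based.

v_3 = (10, 68, -71)

v_0 = (-1, 1, -1).
v_1 = A·v_0 = (2, -3, -6).
v_2 = A·v_1 = (-22, -6, -11).
v_3 = A·v_2 = (10, 68, -71).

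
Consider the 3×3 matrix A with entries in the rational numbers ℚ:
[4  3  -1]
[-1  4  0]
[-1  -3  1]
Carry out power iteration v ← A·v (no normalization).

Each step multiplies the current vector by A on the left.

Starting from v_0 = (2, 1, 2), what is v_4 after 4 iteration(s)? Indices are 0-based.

v_0 = (2, 1, 2).
v_1 = A·v_0 = (9, 2, -3).
v_2 = A·v_1 = (45, -1, -18).
v_3 = A·v_2 = (195, -49, -60).
v_4 = A·v_3 = (693, -391, -108).

v_4 = (693, -391, -108)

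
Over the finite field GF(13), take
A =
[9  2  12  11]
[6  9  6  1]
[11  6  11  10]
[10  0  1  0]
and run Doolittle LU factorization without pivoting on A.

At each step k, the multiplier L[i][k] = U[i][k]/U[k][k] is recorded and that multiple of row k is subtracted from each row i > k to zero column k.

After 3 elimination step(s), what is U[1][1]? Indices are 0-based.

U[1][1] = 12

[col 0] pivot 9
  R1 -= 5*R0 → (0, 12, 11, 11)  (L[1][0] := 5)
  R2 -= 7*R0 → (0, 5, 5, 11)  (L[2][0] := 7)
  R3 -= 4*R0 → (0, 5, 5, 8)  (L[3][0] := 4)
[col 1] pivot 12
  R2 -= 8*R1 → (0, 0, 8, 1)  (L[2][1] := 8)
  R3 -= 8*R1 → (0, 0, 8, 11)  (L[3][1] := 8)
[col 2] pivot 8
  R3 -= 1*R2 → (0, 0, 0, 10)  (L[3][2] := 1)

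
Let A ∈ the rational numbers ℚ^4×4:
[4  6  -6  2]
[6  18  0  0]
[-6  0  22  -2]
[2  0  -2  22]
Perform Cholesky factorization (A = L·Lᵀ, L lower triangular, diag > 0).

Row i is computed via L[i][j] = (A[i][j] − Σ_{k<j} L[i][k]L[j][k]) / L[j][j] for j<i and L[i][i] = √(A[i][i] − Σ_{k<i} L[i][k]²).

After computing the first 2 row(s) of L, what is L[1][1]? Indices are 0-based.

Step 1: L[0][0] = √(4) = 2.
  L[1][0] = (6) / L[0][0] = 3.
Step 2: L[1][1] = √(9) = 3.

L[1][1] = 3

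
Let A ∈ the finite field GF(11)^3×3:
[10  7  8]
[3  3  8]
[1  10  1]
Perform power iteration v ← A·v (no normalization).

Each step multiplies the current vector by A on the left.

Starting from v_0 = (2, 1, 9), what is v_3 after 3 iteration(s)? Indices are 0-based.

v_3 = (1, 10, 0)

v_0 = (2, 1, 9).
v_1 = A·v_0 = (0, 4, 10).
v_2 = A·v_1 = (9, 4, 6).
v_3 = A·v_2 = (1, 10, 0).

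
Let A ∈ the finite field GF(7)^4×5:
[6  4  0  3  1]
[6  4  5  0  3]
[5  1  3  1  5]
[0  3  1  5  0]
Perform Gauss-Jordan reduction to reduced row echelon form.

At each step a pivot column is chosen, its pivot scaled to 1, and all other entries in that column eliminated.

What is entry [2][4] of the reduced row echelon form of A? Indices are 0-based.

[1] R0 /= 6  ⇒  (1, 3, 0, 4, 6)
     R1 -= 6·R0  ⇒  (0, 0, 5, 4, 2)
     R2 -= 5·R0  ⇒  (0, 0, 3, 2, 3)
[2] R1 <-> R3
[2] R1 /= 3  ⇒  (0, 1, 5, 4, 0)
     R0 -= 3·R1  ⇒  (1, 0, 6, 6, 6)
[3] R2 /= 3  ⇒  (0, 0, 1, 3, 1)
     R0 -= 6·R2  ⇒  (1, 0, 0, 2, 0)
     R1 -= 5·R2  ⇒  (0, 1, 0, 3, 2)
     R3 -= 5·R2  ⇒  (0, 0, 0, 3, 4)
[4] R3 /= 3  ⇒  (0, 0, 0, 1, 6)
     R0 -= 2·R3  ⇒  (1, 0, 0, 0, 2)
     R1 -= 3·R3  ⇒  (0, 1, 0, 0, 5)
     R2 -= 3·R3  ⇒  (0, 0, 1, 0, 4)

M[2][4] = 4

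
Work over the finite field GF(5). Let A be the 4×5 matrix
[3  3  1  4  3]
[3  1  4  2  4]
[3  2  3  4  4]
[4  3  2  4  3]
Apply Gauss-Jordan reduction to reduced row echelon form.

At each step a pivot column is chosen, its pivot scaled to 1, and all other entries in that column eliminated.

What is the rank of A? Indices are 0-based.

rank = 4

[1] R0 /= 3  ⇒  (1, 1, 2, 3, 1)
     R1 -= 3·R0  ⇒  (0, 3, 3, 3, 1)
     R2 -= 3·R0  ⇒  (0, 4, 2, 0, 1)
     R3 -= 4·R0  ⇒  (0, 4, 4, 2, 4)
[2] R1 /= 3  ⇒  (0, 1, 1, 1, 2)
     R0 -= 1·R1  ⇒  (1, 0, 1, 2, 4)
     R2 -= 4·R1  ⇒  (0, 0, 3, 1, 3)
     R3 -= 4·R1  ⇒  (0, 0, 0, 3, 1)
[3] R2 /= 3  ⇒  (0, 0, 1, 2, 1)
     R0 -= 1·R2  ⇒  (1, 0, 0, 0, 3)
     R1 -= 1·R2  ⇒  (0, 1, 0, 4, 1)
[4] R3 /= 3  ⇒  (0, 0, 0, 1, 2)
     R1 -= 4·R3  ⇒  (0, 1, 0, 0, 3)
     R2 -= 2·R3  ⇒  (0, 0, 1, 0, 2)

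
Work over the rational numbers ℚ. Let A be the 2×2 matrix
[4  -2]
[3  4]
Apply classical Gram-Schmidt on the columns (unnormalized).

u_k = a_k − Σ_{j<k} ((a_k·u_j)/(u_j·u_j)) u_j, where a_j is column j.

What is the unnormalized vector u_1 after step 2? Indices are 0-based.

u_1 = (-66/25, 88/25)

Step 1: u_0 = a_0 = (4, 3).
Step 2: u_1 = a_1 − (4/25)·u_0 = (-66/25, 88/25).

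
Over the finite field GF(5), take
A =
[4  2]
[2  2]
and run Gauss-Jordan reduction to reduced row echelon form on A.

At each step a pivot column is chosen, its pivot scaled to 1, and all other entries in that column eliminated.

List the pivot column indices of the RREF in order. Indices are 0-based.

pivot columns: 0, 1

[1] R0 /= 4  ⇒  (1, 3)
     R1 -= 2·R0  ⇒  (0, 1)
[2] R1 /= 1  ⇒  (0, 1)
     R0 -= 3·R1  ⇒  (1, 0)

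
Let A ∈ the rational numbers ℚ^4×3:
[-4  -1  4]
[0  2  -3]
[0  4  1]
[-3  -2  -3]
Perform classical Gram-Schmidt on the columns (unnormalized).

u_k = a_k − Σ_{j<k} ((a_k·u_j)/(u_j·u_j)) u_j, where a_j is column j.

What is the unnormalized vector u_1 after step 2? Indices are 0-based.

u_1 = (3/5, 2, 4, -4/5)

Step 1: u_0 = a_0 = (-4, 0, 0, -3).
Step 2: u_1 = a_1 − (2/5)·u_0 = (3/5, 2, 4, -4/5).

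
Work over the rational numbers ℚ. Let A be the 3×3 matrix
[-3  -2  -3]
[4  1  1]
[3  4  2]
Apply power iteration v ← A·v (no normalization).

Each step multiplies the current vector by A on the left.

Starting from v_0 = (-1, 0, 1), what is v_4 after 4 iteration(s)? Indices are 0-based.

v_0 = (-1, 0, 1).
v_1 = A·v_0 = (0, -3, -1).
v_2 = A·v_1 = (9, -4, -14).
v_3 = A·v_2 = (23, 18, -17).
v_4 = A·v_3 = (-54, 93, 107).

v_4 = (-54, 93, 107)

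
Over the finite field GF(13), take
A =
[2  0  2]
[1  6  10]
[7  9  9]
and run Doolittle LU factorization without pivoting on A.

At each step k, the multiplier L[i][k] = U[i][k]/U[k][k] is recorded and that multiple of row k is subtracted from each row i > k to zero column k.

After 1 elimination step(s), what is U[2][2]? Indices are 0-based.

[col 0] pivot 2
  R1 -= 7*R0 → (0, 6, 9)  (L[1][0] := 7)
  R2 -= 10*R0 → (0, 9, 2)  (L[2][0] := 10)

U[2][2] = 2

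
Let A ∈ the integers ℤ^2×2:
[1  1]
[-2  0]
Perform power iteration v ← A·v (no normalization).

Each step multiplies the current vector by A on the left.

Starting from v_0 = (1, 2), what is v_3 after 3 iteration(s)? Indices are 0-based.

v_0 = (1, 2).
v_1 = A·v_0 = (3, -2).
v_2 = A·v_1 = (1, -6).
v_3 = A·v_2 = (-5, -2).

v_3 = (-5, -2)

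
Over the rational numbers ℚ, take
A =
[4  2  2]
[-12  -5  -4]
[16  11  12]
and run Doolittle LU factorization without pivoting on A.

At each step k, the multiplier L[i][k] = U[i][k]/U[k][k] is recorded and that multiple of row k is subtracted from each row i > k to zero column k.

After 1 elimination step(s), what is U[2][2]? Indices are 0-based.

k=0: U[0][0]=4
  eliminate (1,0): mult=-3, new row 1: (0, 1, 2); set L[1][0]=-3
  eliminate (2,0): mult=4, new row 2: (0, 3, 4); set L[2][0]=4

U[2][2] = 4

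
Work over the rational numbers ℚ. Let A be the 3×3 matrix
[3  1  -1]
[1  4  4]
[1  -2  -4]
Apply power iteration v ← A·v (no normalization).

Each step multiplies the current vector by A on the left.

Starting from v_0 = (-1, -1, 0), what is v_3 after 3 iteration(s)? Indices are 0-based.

v_3 = (-76, -90, 14)

v_0 = (-1, -1, 0).
v_1 = A·v_0 = (-4, -5, 1).
v_2 = A·v_1 = (-18, -20, 2).
v_3 = A·v_2 = (-76, -90, 14).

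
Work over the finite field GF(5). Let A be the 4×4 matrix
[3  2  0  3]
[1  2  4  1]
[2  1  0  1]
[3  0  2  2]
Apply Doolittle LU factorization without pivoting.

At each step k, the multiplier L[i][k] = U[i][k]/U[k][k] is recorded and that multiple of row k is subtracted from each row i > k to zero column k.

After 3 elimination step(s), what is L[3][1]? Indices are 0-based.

L[3][1] = 1

k=0: U[0][0]=3
  eliminate (1,0): mult=2, new row 1: (0, 3, 4, 0); set L[1][0]=2
  eliminate (2,0): mult=4, new row 2: (0, 3, 0, 4); set L[2][0]=4
  eliminate (3,0): mult=1, new row 3: (0, 3, 2, 4); set L[3][0]=1
k=1: U[1][1]=3
  eliminate (2,1): mult=1, new row 2: (0, 0, 1, 4); set L[2][1]=1
  eliminate (3,1): mult=1, new row 3: (0, 0, 3, 4); set L[3][1]=1
k=2: U[2][2]=1
  eliminate (3,2): mult=3, new row 3: (0, 0, 0, 2); set L[3][2]=3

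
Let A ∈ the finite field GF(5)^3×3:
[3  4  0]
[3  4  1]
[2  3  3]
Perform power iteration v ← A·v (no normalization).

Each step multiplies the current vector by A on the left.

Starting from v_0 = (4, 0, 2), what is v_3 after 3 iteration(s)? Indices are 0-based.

v_3 = (0, 3, 1)

v_0 = (4, 0, 2).
v_1 = A·v_0 = (2, 4, 4).
v_2 = A·v_1 = (2, 1, 3).
v_3 = A·v_2 = (0, 3, 1).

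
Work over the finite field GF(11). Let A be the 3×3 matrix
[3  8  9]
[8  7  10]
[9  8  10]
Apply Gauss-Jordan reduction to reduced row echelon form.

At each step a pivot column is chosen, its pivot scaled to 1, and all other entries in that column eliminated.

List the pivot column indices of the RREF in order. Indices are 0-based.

[1] R0 /= 3  ⇒  (1, 10, 3)
     R1 -= 8·R0  ⇒  (0, 4, 8)
     R2 -= 9·R0  ⇒  (0, 6, 5)
[2] R1 /= 4  ⇒  (0, 1, 2)
     R0 -= 10·R1  ⇒  (1, 0, 5)
     R2 -= 6·R1  ⇒  (0, 0, 4)
[3] R2 /= 4  ⇒  (0, 0, 1)
     R0 -= 5·R2  ⇒  (1, 0, 0)
     R1 -= 2·R2  ⇒  (0, 1, 0)

pivot columns: 0, 1, 2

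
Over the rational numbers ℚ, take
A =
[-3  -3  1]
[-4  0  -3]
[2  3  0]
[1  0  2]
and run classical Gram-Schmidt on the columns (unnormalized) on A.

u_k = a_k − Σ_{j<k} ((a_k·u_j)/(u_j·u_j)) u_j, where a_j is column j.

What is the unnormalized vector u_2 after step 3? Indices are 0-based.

Step 1: u_0 = a_0 = (-3, -4, 2, 1).
Step 2: u_1 = a_1 − (1/2)·u_0 = (-3/2, 2, 2, -1/2).
Step 3: u_2 = a_2 − (11/30)·u_0 − (-17/21)·u_1 = (31/35, 3/35, 31/35, 43/35).

u_2 = (31/35, 3/35, 31/35, 43/35)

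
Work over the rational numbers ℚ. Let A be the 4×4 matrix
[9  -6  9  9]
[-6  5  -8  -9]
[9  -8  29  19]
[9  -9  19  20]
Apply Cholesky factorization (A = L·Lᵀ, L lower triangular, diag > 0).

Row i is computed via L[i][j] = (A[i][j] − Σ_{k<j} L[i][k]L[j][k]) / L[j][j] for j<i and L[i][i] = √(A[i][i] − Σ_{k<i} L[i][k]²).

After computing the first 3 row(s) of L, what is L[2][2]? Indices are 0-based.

L[2][2] = 4

Step 1: L[0][0] = √(9) = 3.
  L[1][0] = (-6) / L[0][0] = -2.
Step 2: L[1][1] = √(1) = 1.
  L[2][0] = (9) / L[0][0] = 3.
  L[2][1] = (-2) / L[1][1] = -2.
Step 3: L[2][2] = √(16) = 4.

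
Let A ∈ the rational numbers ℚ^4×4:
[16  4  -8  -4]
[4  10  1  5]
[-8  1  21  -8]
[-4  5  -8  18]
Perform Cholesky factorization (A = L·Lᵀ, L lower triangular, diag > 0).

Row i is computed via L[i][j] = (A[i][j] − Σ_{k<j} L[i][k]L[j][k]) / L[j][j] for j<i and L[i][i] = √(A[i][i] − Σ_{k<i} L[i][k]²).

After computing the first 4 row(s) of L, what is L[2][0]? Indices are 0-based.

L[2][0] = -2

Step 1: L[0][0] = √(16) = 4.
  L[1][0] = (4) / L[0][0] = 1.
Step 2: L[1][1] = √(9) = 3.
  L[2][0] = (-8) / L[0][0] = -2.
  L[2][1] = (3) / L[1][1] = 1.
Step 3: L[2][2] = √(16) = 4.
  L[3][0] = (-4) / L[0][0] = -1.
  L[3][1] = (6) / L[1][1] = 2.
  L[3][2] = (-12) / L[2][2] = -3.
Step 4: L[3][3] = √(4) = 2.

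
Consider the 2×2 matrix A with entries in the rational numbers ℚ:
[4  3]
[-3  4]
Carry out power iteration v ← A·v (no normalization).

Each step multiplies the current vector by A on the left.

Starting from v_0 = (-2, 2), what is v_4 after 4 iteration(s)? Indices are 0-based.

v_4 = (1726, -382)

v_0 = (-2, 2).
v_1 = A·v_0 = (-2, 14).
v_2 = A·v_1 = (34, 62).
v_3 = A·v_2 = (322, 146).
v_4 = A·v_3 = (1726, -382).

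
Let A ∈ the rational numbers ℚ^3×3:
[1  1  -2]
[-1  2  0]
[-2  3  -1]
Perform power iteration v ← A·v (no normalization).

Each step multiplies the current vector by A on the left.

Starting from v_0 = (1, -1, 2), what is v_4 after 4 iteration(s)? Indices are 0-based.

v_4 = (34, -15, 7)

v_0 = (1, -1, 2).
v_1 = A·v_0 = (-4, -3, -7).
v_2 = A·v_1 = (7, -2, 6).
v_3 = A·v_2 = (-7, -11, -26).
v_4 = A·v_3 = (34, -15, 7).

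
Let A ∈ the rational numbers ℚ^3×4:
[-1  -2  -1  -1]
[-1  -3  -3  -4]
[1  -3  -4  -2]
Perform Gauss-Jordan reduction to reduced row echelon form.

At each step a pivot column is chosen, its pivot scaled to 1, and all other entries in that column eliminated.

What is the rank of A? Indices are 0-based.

rank = 3

[1] R0 /= -1  ⇒  (1, 2, 1, 1)
     R1 -= -1·R0  ⇒  (0, -1, -2, -3)
     R2 -= 1·R0  ⇒  (0, -5, -5, -3)
[2] R1 /= -1  ⇒  (0, 1, 2, 3)
     R0 -= 2·R1  ⇒  (1, 0, -3, -5)
     R2 -= -5·R1  ⇒  (0, 0, 5, 12)
[3] R2 /= 5  ⇒  (0, 0, 1, 12/5)
     R0 -= -3·R2  ⇒  (1, 0, 0, 11/5)
     R1 -= 2·R2  ⇒  (0, 1, 0, -9/5)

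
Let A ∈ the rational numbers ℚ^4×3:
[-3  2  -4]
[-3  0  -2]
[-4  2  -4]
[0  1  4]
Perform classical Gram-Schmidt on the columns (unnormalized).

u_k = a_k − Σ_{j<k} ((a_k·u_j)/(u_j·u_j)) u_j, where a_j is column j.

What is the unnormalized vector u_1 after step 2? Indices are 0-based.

u_1 = (13/17, -21/17, 6/17, 1)

Step 1: u_0 = a_0 = (-3, -3, -4, 0).
Step 2: u_1 = a_1 − (-7/17)·u_0 = (13/17, -21/17, 6/17, 1).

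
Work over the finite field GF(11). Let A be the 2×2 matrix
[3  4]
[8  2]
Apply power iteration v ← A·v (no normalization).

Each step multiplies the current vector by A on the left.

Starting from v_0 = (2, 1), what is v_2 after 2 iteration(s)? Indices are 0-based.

v_0 = (2, 1).
v_1 = A·v_0 = (10, 7).
v_2 = A·v_1 = (3, 6).

v_2 = (3, 6)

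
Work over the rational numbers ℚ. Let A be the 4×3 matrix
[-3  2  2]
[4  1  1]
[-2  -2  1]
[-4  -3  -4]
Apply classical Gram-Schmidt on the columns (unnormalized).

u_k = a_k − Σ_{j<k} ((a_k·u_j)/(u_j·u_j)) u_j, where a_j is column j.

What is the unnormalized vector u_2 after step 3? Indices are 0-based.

Step 1: u_0 = a_0 = (-3, 4, -2, -4).
Step 2: u_1 = a_1 − (14/45)·u_0 = (44/15, -11/45, -62/45, -79/45).
Step 3: u_2 = a_2 − (4/15)·u_0 − (507/614)·u_1 = (116/307, 83/614, 820/307, -911/614).

u_2 = (116/307, 83/614, 820/307, -911/614)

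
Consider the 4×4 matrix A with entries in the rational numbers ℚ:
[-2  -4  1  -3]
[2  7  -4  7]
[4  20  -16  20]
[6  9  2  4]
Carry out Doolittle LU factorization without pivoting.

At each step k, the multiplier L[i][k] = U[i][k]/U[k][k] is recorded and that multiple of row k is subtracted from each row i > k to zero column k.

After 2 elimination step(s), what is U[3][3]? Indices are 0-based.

U[3][3] = -1

k=0: U[0][0]=-2
  eliminate (1,0): mult=-1, new row 1: (0, 3, -3, 4); set L[1][0]=-1
  eliminate (2,0): mult=-2, new row 2: (0, 12, -14, 14); set L[2][0]=-2
  eliminate (3,0): mult=-3, new row 3: (0, -3, 5, -5); set L[3][0]=-3
k=1: U[1][1]=3
  eliminate (2,1): mult=4, new row 2: (0, 0, -2, -2); set L[2][1]=4
  eliminate (3,1): mult=-1, new row 3: (0, 0, 2, -1); set L[3][1]=-1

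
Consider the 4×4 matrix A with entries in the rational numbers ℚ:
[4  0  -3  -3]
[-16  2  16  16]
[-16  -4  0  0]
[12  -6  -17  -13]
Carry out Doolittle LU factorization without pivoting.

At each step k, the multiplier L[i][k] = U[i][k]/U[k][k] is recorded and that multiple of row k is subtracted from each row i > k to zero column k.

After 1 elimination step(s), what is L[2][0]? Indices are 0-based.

[col 0] pivot 4
  R1 -= -4*R0 → (0, 2, 4, 4)  (L[1][0] := -4)
  R2 -= -4*R0 → (0, -4, -12, -12)  (L[2][0] := -4)
  R3 -= 3*R0 → (0, -6, -8, -4)  (L[3][0] := 3)

L[2][0] = -4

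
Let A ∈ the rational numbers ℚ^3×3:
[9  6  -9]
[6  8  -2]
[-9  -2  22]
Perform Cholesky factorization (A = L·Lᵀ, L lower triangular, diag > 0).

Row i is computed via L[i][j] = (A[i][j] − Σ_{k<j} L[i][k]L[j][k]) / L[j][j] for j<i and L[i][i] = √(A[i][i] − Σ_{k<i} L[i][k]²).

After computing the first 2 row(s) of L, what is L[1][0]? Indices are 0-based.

L[1][0] = 2

Step 1: L[0][0] = √(9) = 3.
  L[1][0] = (6) / L[0][0] = 2.
Step 2: L[1][1] = √(4) = 2.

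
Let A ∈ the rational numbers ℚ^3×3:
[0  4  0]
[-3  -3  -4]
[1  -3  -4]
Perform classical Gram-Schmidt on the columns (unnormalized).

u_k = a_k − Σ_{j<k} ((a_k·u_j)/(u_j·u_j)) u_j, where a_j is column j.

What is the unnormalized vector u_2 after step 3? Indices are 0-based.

u_2 = (-48/19, -16/19, -48/19)

Step 1: u_0 = a_0 = (0, -3, 1).
Step 2: u_1 = a_1 − (3/5)·u_0 = (4, -6/5, -18/5).
Step 3: u_2 = a_2 − (4/5)·u_0 − (12/19)·u_1 = (-48/19, -16/19, -48/19).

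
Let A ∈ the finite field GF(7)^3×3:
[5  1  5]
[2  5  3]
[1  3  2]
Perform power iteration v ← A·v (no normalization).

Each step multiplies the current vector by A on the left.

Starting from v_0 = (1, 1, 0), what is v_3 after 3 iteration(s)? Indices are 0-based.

v_3 = (1, 3, 3)

v_0 = (1, 1, 0).
v_1 = A·v_0 = (6, 0, 4).
v_2 = A·v_1 = (1, 3, 0).
v_3 = A·v_2 = (1, 3, 3).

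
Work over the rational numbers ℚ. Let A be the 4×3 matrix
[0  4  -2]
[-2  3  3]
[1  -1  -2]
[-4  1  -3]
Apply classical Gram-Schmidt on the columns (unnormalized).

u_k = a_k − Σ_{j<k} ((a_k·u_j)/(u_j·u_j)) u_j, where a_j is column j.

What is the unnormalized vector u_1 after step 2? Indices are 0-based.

Step 1: u_0 = a_0 = (0, -2, 1, -4).
Step 2: u_1 = a_1 − (-11/21)·u_0 = (4, 41/21, -10/21, -23/21).

u_1 = (4, 41/21, -10/21, -23/21)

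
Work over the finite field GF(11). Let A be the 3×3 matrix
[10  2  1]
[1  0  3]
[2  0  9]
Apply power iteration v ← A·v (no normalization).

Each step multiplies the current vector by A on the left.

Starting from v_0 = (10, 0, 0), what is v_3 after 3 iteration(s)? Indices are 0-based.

v_0 = (10, 0, 0).
v_1 = A·v_0 = (1, 10, 9).
v_2 = A·v_1 = (6, 6, 6).
v_3 = A·v_2 = (1, 2, 0).

v_3 = (1, 2, 0)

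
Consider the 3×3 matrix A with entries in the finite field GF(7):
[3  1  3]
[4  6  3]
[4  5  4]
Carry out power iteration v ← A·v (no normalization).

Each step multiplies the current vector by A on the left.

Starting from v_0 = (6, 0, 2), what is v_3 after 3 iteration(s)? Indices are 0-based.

v_0 = (6, 0, 2).
v_1 = A·v_0 = (3, 2, 4).
v_2 = A·v_1 = (2, 1, 3).
v_3 = A·v_2 = (2, 2, 4).

v_3 = (2, 2, 4)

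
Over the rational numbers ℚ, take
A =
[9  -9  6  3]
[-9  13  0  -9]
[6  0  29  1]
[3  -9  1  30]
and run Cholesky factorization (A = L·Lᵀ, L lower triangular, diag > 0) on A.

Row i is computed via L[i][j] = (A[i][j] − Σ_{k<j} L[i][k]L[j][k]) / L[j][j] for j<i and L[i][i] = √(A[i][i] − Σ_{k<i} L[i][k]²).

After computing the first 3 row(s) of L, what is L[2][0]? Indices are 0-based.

L[2][0] = 2

Step 1: L[0][0] = √(9) = 3.
  L[1][0] = (-9) / L[0][0] = -3.
Step 2: L[1][1] = √(4) = 2.
  L[2][0] = (6) / L[0][0] = 2.
  L[2][1] = (6) / L[1][1] = 3.
Step 3: L[2][2] = √(16) = 4.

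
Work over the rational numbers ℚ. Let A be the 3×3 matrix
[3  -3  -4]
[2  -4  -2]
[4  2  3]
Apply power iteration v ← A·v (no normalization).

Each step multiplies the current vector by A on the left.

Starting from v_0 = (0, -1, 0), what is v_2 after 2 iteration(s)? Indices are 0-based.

v_0 = (0, -1, 0).
v_1 = A·v_0 = (3, 4, -2).
v_2 = A·v_1 = (5, -6, 14).

v_2 = (5, -6, 14)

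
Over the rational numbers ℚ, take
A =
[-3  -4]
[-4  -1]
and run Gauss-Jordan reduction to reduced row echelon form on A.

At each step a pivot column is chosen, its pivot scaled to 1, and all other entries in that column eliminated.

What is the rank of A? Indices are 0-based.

step 1: normalize row 0 (÷-3) = (1, 4/3)
  row 1: subtract -4×row0 = (0, 13/3)
step 2: normalize row 1 (÷13/3) = (0, 1)
  row 0: subtract 4/3×row1 = (1, 0)

rank = 2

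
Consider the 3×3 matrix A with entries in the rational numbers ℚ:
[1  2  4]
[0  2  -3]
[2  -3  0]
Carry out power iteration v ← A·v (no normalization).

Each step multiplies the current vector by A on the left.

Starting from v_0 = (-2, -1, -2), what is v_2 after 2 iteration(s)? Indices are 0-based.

v_0 = (-2, -1, -2).
v_1 = A·v_0 = (-12, 4, -1).
v_2 = A·v_1 = (-8, 11, -36).

v_2 = (-8, 11, -36)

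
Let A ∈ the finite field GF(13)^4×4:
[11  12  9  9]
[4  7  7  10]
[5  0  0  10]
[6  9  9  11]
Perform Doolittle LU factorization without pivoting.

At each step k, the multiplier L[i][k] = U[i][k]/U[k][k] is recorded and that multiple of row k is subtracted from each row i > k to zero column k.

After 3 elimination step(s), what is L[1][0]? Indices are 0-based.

[col 0] pivot 11
  R1 -= 11*R0 → (0, 5, 12, 2)  (L[1][0] := 11)
  R2 -= 4*R0 → (0, 4, 3, 0)  (L[2][0] := 4)
  R3 -= 10*R0 → (0, 6, 10, 12)  (L[3][0] := 10)
[col 1] pivot 5
  R2 -= 6*R1 → (0, 0, 9, 1)  (L[2][1] := 6)
  R3 -= 9*R1 → (0, 0, 6, 7)  (L[3][1] := 9)
[col 2] pivot 9
  R3 -= 5*R2 → (0, 0, 0, 2)  (L[3][2] := 5)

L[1][0] = 11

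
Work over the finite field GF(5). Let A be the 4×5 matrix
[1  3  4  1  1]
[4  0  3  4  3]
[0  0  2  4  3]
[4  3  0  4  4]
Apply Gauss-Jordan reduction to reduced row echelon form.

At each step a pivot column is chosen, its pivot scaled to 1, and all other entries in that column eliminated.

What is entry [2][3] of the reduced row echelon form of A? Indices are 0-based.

M[2][3] = 2

pivot(0,0)=1: scale R0 → (1, 3, 4, 1, 1)
  clear (1,0): R1 −= (4)R0 → (0, 3, 2, 0, 4)
  clear (3,0): R3 −= (4)R0 → (0, 1, 4, 0, 0)
pivot(1,1)=3: scale R1 → (0, 1, 4, 0, 3)
  clear (0,1): R0 −= (3)R1 → (1, 0, 2, 1, 2)
  clear (3,1): R3 −= (1)R1 → (0, 0, 0, 0, 2)
pivot(2,2)=2: scale R2 → (0, 0, 1, 2, 4)
  clear (0,2): R0 −= (2)R2 → (1, 0, 0, 2, 4)
  clear (1,2): R1 −= (4)R2 → (0, 1, 0, 2, 2)
col 3: no nonzero at/below row 3; advance.
pivot(3,4)=2: scale R3 → (0, 0, 0, 0, 1)
  clear (0,4): R0 −= (4)R3 → (1, 0, 0, 2, 0)
  clear (1,4): R1 −= (2)R3 → (0, 1, 0, 2, 0)
  clear (2,4): R2 −= (4)R3 → (0, 0, 1, 2, 0)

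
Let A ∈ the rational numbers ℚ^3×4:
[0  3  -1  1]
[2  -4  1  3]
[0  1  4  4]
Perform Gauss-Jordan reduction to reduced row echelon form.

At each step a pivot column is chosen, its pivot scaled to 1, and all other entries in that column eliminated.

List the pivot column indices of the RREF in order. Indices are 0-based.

pivot columns: 0, 1, 2

[1] R0 <-> R1
[1] R0 /= 2  ⇒  (1, -2, 1/2, 3/2)
[2] R1 /= 3  ⇒  (0, 1, -1/3, 1/3)
     R0 -= -2·R1  ⇒  (1, 0, -1/6, 13/6)
     R2 -= 1·R1  ⇒  (0, 0, 13/3, 11/3)
[3] R2 /= 13/3  ⇒  (0, 0, 1, 11/13)
     R0 -= -1/6·R2  ⇒  (1, 0, 0, 30/13)
     R1 -= -1/3·R2  ⇒  (0, 1, 0, 8/13)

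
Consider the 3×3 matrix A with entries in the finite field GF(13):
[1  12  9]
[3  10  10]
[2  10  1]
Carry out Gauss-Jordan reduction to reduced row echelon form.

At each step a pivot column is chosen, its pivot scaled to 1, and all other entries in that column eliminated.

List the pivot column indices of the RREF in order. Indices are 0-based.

pivot columns: 0, 1, 2

step 1: normalize row 0 (÷1) = (1, 12, 9)
  row 1: subtract 3×row0 = (0, 0, 9)
  row 2: subtract 2×row0 = (0, 12, 9)
step 2: exchange rows 1,2
step 2: normalize row 1 (÷12) = (0, 1, 4)
  row 0: subtract 12×row1 = (1, 0, 0)
step 3: normalize row 2 (÷9) = (0, 0, 1)
  row 1: subtract 4×row2 = (0, 1, 0)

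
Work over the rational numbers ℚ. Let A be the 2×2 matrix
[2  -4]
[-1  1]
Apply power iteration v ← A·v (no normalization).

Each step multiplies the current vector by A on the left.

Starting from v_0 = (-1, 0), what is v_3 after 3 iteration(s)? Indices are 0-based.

v_3 = (-28, 11)

v_0 = (-1, 0).
v_1 = A·v_0 = (-2, 1).
v_2 = A·v_1 = (-8, 3).
v_3 = A·v_2 = (-28, 11).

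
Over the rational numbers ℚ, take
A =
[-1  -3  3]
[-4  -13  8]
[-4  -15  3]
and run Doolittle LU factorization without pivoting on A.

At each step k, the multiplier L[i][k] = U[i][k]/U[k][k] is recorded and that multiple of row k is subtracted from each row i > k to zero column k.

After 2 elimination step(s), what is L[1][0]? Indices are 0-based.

L[1][0] = 4

Step 1: pivot at (0,0) is -1.
  row1 ← row1 − (4)·row0  ⇒  L[1][0]=4, U row1=(0, -1, -4)
  row2 ← row2 − (4)·row0  ⇒  L[2][0]=4, U row2=(0, -3, -9)
Step 2: pivot at (1,1) is -1.
  row2 ← row2 − (3)·row1  ⇒  L[2][1]=3, U row2=(0, 0, 3)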